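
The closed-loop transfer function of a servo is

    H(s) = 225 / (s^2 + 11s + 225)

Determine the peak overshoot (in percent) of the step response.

Comparing s^2 + 11s + 225 to s^2 + 2ζωₙs + ωₙ²: ωₙ = 15 rad/s and ζ = 11/(2·15) ≈ 0.3667.
%OS = 100·exp(−πζ/√(1−ζ²)) = 100·exp(−π·0.3667/√(1−0.3667²)) ≈ 29.0%.

%OS ≈ 29.0%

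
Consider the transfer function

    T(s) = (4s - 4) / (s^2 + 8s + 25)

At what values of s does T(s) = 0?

Set the numerator to zero: 4s - 4 = 0, i.e. 4·(s - 1) = 0.
So s = 1.

s = 1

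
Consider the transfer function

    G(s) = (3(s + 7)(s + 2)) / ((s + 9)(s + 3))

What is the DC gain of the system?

At s = 0 each factor (s + a) contributes a and each (s^2 + bs + c) contributes c.
G(0) = 3·(7) · (2) / ((9) · (3)) = 42/27 = 14/9.

G(0) = 14/9 ≈ 1.556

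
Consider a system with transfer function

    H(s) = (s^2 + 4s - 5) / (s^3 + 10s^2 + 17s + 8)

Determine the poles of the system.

The poles are the roots of the denominator s^3 + 10s^2 + 17s + 8 = 0.
Trying s = -8: the polynomial evaluates to 0, so (s + 8) is a factor.
Dividing out leaves s^2 + 2s + 1 = 0.
Factoring the quadratic: (s + 1)^2 = 0.

s = -8, -1, -1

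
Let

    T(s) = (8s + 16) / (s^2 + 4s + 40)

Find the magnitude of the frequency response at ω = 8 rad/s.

|T(j8)| ≈ 1.649

Substitute s = j8: numerator = 16 + j64, denominator = -24 + j32.
|T(j8)| = |16 + j64| / |-24 + j32| = 65.970 / 40 ≈ 1.649.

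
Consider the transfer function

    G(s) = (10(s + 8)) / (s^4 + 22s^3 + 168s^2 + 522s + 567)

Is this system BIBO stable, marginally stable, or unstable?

The denominator s^4 + 22s^3 + 168s^2 + 522s + 567 factors as (s + 9)(s + 7)(s + 3)^2, giving poles at s = -9, -7, -3, -3.
Since all poles lie strictly in the left half-plane, the system is stable.

stable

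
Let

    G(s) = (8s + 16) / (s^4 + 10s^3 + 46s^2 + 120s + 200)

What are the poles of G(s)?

The poles are the roots of the denominator s^4 + 10s^3 + 46s^2 + 120s + 200 = 0.
No real roots exist; factor into two real quadratics: (s^2 + 8s + 20)(s^2 + 2s + 10) = 0.
Each quadratic gives a conjugate pair via the quadratic formula.

s = -4 ± 2j, -1 ± 3j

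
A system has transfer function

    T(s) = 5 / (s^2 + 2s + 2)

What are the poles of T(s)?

The poles are the roots of the denominator s^2 + 2s + 2 = 0.
Using the quadratic formula: s = (-2 ± √(-4))/2 = -1 ± 1j.

s = -1 ± j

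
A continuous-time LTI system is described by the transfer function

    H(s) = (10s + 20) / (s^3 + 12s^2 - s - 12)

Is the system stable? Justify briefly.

The denominator s^3 + 12s^2 - s - 12 factors as (s - 1)(s + 12)(s + 1), giving poles at s = 1, -12, -1.
Since the pole(s) at s = 1 lie in the right half-plane, the system is unstable.

unstable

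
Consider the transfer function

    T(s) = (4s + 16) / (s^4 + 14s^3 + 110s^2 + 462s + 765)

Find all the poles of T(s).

The poles are the roots of the denominator s^4 + 14s^3 + 110s^2 + 462s + 765 = 0.
No real roots exist; factor into two real quadratics: (s^2 + 8s + 17)(s^2 + 6s + 45) = 0.
Each quadratic gives a conjugate pair via the quadratic formula.

s = -4 ± j, -3 ± 6j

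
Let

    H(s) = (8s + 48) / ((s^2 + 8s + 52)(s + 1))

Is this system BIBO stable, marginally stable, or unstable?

stable

The poles can be read from the denominator factors: s = -4 + 6j, -4 - 6j, -1.
Since all poles lie strictly in the left half-plane, the system is stable.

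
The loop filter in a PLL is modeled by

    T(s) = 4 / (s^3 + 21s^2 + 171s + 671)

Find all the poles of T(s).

The poles are the roots of the denominator s^3 + 21s^2 + 171s + 671 = 0.
Trying s = -11: the polynomial evaluates to 0, so (s + 11) is a factor.
Dividing out leaves s^2 + 10s + 61 = 0.
The quadratic formula then gives s = -5 ± 6j.

s = -5 ± 6j, -11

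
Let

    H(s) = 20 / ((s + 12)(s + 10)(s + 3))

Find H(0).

H(0) = 1/18 ≈ 0.05556

At s = 0 each factor (s + a) contributes a and each (s^2 + bs + c) contributes c.
H(0) = 20·1 / ((12) · (10) · (3)) = 20/360 = 1/18.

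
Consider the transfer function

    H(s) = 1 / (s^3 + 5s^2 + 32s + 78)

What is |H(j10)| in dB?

|H(j10)|_dB ≈ -58.1 dB

Substitute s = j10: numerator = 1, denominator = -422 - j680.
|H(j10)| = |1| / |-422 - j680| = 1 / 800.30 ≈ 0.001250.
In decibels: 20·log₁₀(0.001250) ≈ -58.1 dB.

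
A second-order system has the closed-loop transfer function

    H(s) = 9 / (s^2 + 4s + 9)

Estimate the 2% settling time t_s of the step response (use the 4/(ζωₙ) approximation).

Comparing s^2 + 4s + 9 to s^2 + 2ζωₙs + ωₙ²: ωₙ = 3 rad/s and ζ = 4/(2·3) ≈ 0.6667.
ζωₙ = 4/2 = 2, so t_s ≈ 4/(ζωₙ) = 4/2 = 2 s.

t_s ≈ 2 s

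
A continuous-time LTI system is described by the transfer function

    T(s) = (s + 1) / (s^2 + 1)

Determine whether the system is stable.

marginally stable

The denominator s^2 + 1 factors as (s^2 + 1), giving poles at s = j, -j.
Since the simple pole(s) at s = j, -j lie on the jω-axis with none in the right half-plane, the system is marginally stable.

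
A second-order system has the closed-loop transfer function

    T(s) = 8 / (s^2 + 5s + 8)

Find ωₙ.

ωₙ ≈ 2.828 rad/s

Compare the denominator to the standard form s^2 + 2ζωₙs + ωₙ².
ωₙ² = 8, so ωₙ = √8 ≈ 2.828 rad/s.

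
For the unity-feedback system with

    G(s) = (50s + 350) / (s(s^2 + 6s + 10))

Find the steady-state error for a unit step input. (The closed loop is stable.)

e_ss = 0

G(s) has one pole at the origin.
This is a Type 1 system; for a step input the steady-state error is zero.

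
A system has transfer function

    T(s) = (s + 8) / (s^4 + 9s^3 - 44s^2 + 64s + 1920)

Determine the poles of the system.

s = -12, 4 ± 4j, -5

The poles are the roots of the denominator s^4 + 9s^3 - 44s^2 + 64s + 1920 = 0.
Trying s = -12: the polynomial evaluates to 0, so (s + 12) is a factor.
Dividing out leaves s^3 - 3s^2 - 8s + 160 = 0.
This factors further as (s^2 - 8s + 32)(s + 5) = 0.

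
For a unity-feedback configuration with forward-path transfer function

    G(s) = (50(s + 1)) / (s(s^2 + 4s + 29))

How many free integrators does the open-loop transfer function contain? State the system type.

The denominator has 1 factor of s at the origin (free integrator), so this is a Type 1 system.

Type 1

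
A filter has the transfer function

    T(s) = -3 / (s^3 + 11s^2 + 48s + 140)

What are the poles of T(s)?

s = -2 ± 4j, -7

The poles are the roots of the denominator s^3 + 11s^2 + 48s + 140 = 0.
Trying s = -7: the polynomial evaluates to 0, so (s + 7) is a factor.
Dividing out leaves s^2 + 4s + 20 = 0.
The quadratic formula then gives s = -2 ± 4j.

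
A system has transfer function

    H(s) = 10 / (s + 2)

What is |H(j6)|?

Substitute s = j6: numerator = 10, denominator = 2 + j6.
|H(j6)| = |10| / |2 + j6| = 10 / 6.3246 ≈ 1.581.

|H(j6)| ≈ 1.581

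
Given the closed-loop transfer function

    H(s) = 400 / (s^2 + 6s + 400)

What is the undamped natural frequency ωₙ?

ωₙ = 20 rad/s

Compare the denominator to the standard form s^2 + 2ζωₙs + ωₙ².
ωₙ² = 400, so ωₙ = 20 rad/s.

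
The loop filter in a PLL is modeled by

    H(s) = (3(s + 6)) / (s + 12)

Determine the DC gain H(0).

H(0) = 3/2 ≈ 1.500

Set s = 0: H(0) = (18) / (12) = 3/2.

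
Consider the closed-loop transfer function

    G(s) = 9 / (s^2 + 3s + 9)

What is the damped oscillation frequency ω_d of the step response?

ω_d ≈ 2.598 rad/s

Comparing s^2 + 3s + 9 to s^2 + 2ζωₙs + ωₙ²: ωₙ = 3 rad/s and ζ = 3/(2·3) = 0.5.
ζωₙ = 3/2 = 1.5, so ω_d = ωₙ√(1−ζ²) = √(ωₙ² − (ζωₙ)²) = √(9 − 1.5²) = √6.75 ≈ 2.598 rad/s.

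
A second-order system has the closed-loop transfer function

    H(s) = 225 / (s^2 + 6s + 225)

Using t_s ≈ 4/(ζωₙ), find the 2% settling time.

t_s ≈ 1.333 s

Comparing s^2 + 6s + 225 to s^2 + 2ζωₙs + ωₙ²: ωₙ = 15 rad/s and ζ = 6/(2·15) = 0.2.
ζωₙ = 6/2 = 3, so t_s ≈ 4/(ζωₙ) = 4/3 ≈ 1.333 s.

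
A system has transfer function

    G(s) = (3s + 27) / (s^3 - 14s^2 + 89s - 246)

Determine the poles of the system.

The poles are the roots of the denominator s^3 - 14s^2 + 89s - 246 = 0.
Trying s = 6: the polynomial evaluates to 0, so (s - 6) is a factor.
Dividing out leaves s^2 - 8s + 41 = 0.
The quadratic formula then gives s = 4 ± 5j.

s = 4 ± 5j, 6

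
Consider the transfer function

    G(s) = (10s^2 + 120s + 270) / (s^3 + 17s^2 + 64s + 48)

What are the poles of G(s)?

The poles are the roots of the denominator s^3 + 17s^2 + 64s + 48 = 0.
Trying s = -1: the polynomial evaluates to 0, so (s + 1) is a factor.
Dividing out leaves s^2 + 16s + 48 = 0.
Factoring the quadratic: (s + 12)(s + 4) = 0.

s = -1, -12, -4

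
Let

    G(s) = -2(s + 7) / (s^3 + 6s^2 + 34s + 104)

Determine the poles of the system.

The poles are the roots of the denominator s^3 + 6s^2 + 34s + 104 = 0.
Trying s = -4: the polynomial evaluates to 0, so (s + 4) is a factor.
Dividing out leaves s^2 + 2s + 26 = 0.
The quadratic formula then gives s = -1 ± 5j.

s = -1 ± 5j, -4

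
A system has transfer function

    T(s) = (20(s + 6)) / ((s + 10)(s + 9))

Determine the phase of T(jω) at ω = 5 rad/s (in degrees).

∠T(j5) ≈ -15.81°

At s = j5: numerator = 120 + j100, denominator = 65 + j95.
∠T = ∠num − ∠den = 39.806° − (55.620°) = -15.81°.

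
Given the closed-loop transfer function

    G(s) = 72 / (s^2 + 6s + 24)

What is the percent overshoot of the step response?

Comparing s^2 + 6s + 24 to s^2 + 2ζωₙs + ωₙ²: ωₙ = √24 ≈ 4.899 rad/s and ζ = 6/(2·√24) ≈ 0.6124.
%OS = 100·exp(−πζ/√(1−ζ²)) = 100·exp(−π·0.6124/√(1−0.6124²)) ≈ 8.77%.

%OS ≈ 8.77%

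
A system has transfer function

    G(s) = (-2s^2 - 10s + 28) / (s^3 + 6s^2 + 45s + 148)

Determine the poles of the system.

The poles are the roots of the denominator s^3 + 6s^2 + 45s + 148 = 0.
Trying s = -4: the polynomial evaluates to 0, so (s + 4) is a factor.
Dividing out leaves s^2 + 2s + 37 = 0.
The quadratic formula then gives s = -1 ± 6j.

s = -1 ± 6j, -4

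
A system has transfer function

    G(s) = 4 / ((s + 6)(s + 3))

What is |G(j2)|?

|G(j2)| ≈ 0.1754

Substitute s = j2: numerator = 4, denominator = 14 + j18.
|G(j2)| = |4| / |14 + j18| = 4 / 22.804 ≈ 0.1754.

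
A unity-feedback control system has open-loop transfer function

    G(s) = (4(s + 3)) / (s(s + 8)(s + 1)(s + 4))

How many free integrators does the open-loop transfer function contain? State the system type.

Type 1

The denominator has 1 factor of s at the origin (free integrator), so this is a Type 1 system.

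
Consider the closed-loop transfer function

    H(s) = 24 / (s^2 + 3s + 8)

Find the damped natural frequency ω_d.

Comparing s^2 + 3s + 8 to s^2 + 2ζωₙs + ωₙ²: ωₙ = √8 ≈ 2.828 rad/s and ζ = 3/(2·√8) ≈ 0.5303.
ζωₙ = 3/2 = 1.5, so ω_d = ωₙ√(1−ζ²) = √(ωₙ² − (ζωₙ)²) = √(8 − 1.5²) = √5.75 ≈ 2.398 rad/s.

ω_d ≈ 2.398 rad/s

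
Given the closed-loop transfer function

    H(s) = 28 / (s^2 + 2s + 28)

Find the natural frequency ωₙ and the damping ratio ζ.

ωₙ ≈ 5.292 rad/s, ζ ≈ 0.1890

Compare the denominator to the standard form s^2 + 2ζωₙs + ωₙ².
ωₙ² = 28, so ωₙ = √28 ≈ 5.292 rad/s.
2ζωₙ = 2, so ζ = 2/(2·√28) ≈ 0.1890.
With ζ = 0.1890 the response is underdamped.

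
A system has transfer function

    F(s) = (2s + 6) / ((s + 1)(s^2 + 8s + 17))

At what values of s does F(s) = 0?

Set the numerator to zero: 2s + 6 = 0, i.e. 2·(s + 3) = 0.
So s = -3.

s = -3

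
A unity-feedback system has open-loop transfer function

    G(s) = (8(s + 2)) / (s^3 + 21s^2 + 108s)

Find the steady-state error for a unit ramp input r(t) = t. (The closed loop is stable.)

e_ss = 6.750

G(s) has one pole at the origin.
This is a Type 1 system. Kv = lim_{s→0} s·G(s) = 16/108 = 4/27.
e_ss = 1/Kv = 1/(4/27) = 27/4 ≈ 6.750.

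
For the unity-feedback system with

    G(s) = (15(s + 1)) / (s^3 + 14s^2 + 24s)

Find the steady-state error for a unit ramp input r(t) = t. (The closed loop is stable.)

e_ss = 1.600

G(s) has one pole at the origin.
This is a Type 1 system. Kv = lim_{s→0} s·G(s) = 15/24 = 5/8.
e_ss = 1/Kv = 1/(5/8) = 8/5 ≈ 1.600.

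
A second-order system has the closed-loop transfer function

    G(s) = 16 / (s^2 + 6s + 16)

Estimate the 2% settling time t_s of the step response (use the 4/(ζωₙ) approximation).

Comparing s^2 + 6s + 16 to s^2 + 2ζωₙs + ωₙ²: ωₙ = 4 rad/s and ζ = 6/(2·4) = 0.75.
ζωₙ = 6/2 = 3, so t_s ≈ 4/(ζωₙ) = 4/3 ≈ 1.333 s.

t_s ≈ 1.333 s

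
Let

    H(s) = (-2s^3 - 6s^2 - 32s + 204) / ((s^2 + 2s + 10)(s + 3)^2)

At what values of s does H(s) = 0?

Set the numerator to zero: -2s^3 - 6s^2 - 32s + 204 = 0, i.e. -2·(s^3 + 3s^2 + 16s - 102) = 0.
Factoring: (s - 3)(s^2 + 6s + 34) = 0.

s = 3, -3 + 5j, -3 - 5j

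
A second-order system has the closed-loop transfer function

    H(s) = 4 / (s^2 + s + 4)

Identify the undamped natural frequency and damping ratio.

Compare the denominator to the standard form s^2 + 2ζωₙs + ωₙ².
ωₙ² = 4, so ωₙ = 2 rad/s.
2ζωₙ = 1, so ζ = 1/(2·2) = 0.25.
With ζ = 0.25 the response is underdamped.

ωₙ = 2 rad/s, ζ = 0.25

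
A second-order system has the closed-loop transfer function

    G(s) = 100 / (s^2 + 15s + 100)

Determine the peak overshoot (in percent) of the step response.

Comparing s^2 + 15s + 100 to s^2 + 2ζωₙs + ωₙ²: ωₙ = 10 rad/s and ζ = 15/(2·10) = 0.75.
%OS = 100·exp(−πζ/√(1−ζ²)) = 100·exp(−π·0.75/√(1−0.75²)) ≈ 2.84%.

%OS ≈ 2.84%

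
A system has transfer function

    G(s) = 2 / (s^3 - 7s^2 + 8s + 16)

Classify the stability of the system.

The denominator s^3 - 7s^2 + 8s + 16 factors as (s - 4)^2(s + 1), giving poles at s = 4, 4, -1.
Since the pole(s) at s = 4, 4 lie in the right half-plane, the system is unstable.

unstable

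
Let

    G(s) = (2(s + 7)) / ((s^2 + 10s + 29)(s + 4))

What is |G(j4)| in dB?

Substitute s = j4: numerator = 14 + j8, denominator = -108 + j212.
|G(j4)| = |14 + j8| / |-108 + j212| = 16.125 / 237.92 ≈ 0.06777.
In decibels: 20·log₁₀(0.06777) ≈ -23.4 dB.

|G(j4)|_dB ≈ -23.4 dB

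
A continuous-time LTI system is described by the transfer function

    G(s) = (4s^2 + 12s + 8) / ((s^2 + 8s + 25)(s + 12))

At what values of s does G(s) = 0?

Set the numerator to zero: 4s^2 + 12s + 8 = 0, i.e. 4·(s^2 + 3s + 2) = 0.
Factoring: (s + 2)(s + 1) = 0.

s = -2, -1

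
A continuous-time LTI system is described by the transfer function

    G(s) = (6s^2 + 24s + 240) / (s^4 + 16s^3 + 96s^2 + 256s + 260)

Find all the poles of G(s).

s = -3 ± j, -5 ± j

The poles are the roots of the denominator s^4 + 16s^3 + 96s^2 + 256s + 260 = 0.
No real roots exist; factor into two real quadratics: (s^2 + 6s + 10)(s^2 + 10s + 26) = 0.
Each quadratic gives a conjugate pair via the quadratic formula.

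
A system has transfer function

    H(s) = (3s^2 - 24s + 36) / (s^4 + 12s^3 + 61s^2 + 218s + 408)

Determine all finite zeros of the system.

Set the numerator to zero: 3s^2 - 24s + 36 = 0, i.e. 3·(s^2 - 8s + 12) = 0.
Factoring: (s - 2)(s - 6) = 0.

s = 2, 6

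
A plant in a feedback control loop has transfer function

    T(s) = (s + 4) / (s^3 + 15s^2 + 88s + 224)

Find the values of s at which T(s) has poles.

s = -4 ± 4j, -7

The poles are the roots of the denominator s^3 + 15s^2 + 88s + 224 = 0.
Trying s = -7: the polynomial evaluates to 0, so (s + 7) is a factor.
Dividing out leaves s^2 + 8s + 32 = 0.
The quadratic formula then gives s = -4 ± 4j.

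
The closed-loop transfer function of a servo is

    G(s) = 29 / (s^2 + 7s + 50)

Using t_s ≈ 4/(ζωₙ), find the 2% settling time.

Comparing s^2 + 7s + 50 to s^2 + 2ζωₙs + ωₙ²: ωₙ = √50 ≈ 7.071 rad/s and ζ = 7/(2·√50) ≈ 0.4950.
ζωₙ = 7/2 = 3.5, so t_s ≈ 4/(ζωₙ) = 4/3.5 ≈ 1.143 s.

t_s ≈ 1.143 s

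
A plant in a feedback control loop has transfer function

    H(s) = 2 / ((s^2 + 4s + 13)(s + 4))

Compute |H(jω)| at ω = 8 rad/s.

|H(j8)| ≈ 0.003714

Substitute s = j8: numerator = 2, denominator = -460 - j280.
|H(j8)| = |2| / |-460 - j280| = 2 / 538.52 ≈ 0.003714.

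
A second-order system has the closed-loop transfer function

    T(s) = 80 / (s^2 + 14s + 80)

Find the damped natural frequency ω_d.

Comparing s^2 + 14s + 80 to s^2 + 2ζωₙs + ωₙ²: ωₙ = √80 ≈ 8.944 rad/s and ζ = 14/(2·√80) ≈ 0.7826.
ζωₙ = 14/2 = 7, so ω_d = ωₙ√(1−ζ²) = √(ωₙ² − (ζωₙ)²) = √(80 − 7²) = √31 ≈ 5.568 rad/s.

ω_d ≈ 5.568 rad/s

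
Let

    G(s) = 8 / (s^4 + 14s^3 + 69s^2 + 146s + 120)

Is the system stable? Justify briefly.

The denominator s^4 + 14s^3 + 69s^2 + 146s + 120 factors as (s + 6)(s^2 + 4s + 5)(s + 4), giving poles at s = -6, -2 ± j, -4.
Since all poles lie strictly in the left half-plane, the system is stable.

stable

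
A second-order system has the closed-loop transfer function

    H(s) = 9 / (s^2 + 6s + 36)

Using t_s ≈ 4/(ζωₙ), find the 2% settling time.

Comparing s^2 + 6s + 36 to s^2 + 2ζωₙs + ωₙ²: ωₙ = 6 rad/s and ζ = 6/(2·6) = 0.5.
ζωₙ = 6/2 = 3, so t_s ≈ 4/(ζωₙ) = 4/3 ≈ 1.333 s.

t_s ≈ 1.333 s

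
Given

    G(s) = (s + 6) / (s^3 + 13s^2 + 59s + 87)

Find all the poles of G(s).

s = -5 ± 2j, -3

The poles are the roots of the denominator s^3 + 13s^2 + 59s + 87 = 0.
Trying s = -3: the polynomial evaluates to 0, so (s + 3) is a factor.
Dividing out leaves s^2 + 10s + 29 = 0.
The quadratic formula then gives s = -5 ± 2j.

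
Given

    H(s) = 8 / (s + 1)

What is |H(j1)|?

|H(j1)| ≈ 5.657

Substitute s = j1: numerator = 8, denominator = 1 + j1.
|H(j1)| = |8| / |1 + j1| = 8 / 1.4142 ≈ 5.657.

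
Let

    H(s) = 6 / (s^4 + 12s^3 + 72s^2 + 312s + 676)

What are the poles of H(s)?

The poles are the roots of the denominator s^4 + 12s^3 + 72s^2 + 312s + 676 = 0.
No real roots exist; factor into two real quadratics: (s^2 + 10s + 26)(s^2 + 2s + 26) = 0.
Each quadratic gives a conjugate pair via the quadratic formula.

s = -5 ± j, -1 ± 5j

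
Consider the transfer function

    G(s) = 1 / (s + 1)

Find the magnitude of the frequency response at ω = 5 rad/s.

|G(j5)| ≈ 0.1961

Substitute s = j5: numerator = 1, denominator = 1 + j5.
|G(j5)| = |1| / |1 + j5| = 1 / 5.0990 ≈ 0.1961.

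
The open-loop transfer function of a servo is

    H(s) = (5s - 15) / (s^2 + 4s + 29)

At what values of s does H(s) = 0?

Set the numerator to zero: 5s - 15 = 0, i.e. 5·(s - 3) = 0.
So s = 3.

s = 3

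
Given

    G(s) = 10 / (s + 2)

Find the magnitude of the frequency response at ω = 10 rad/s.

Substitute s = j10: numerator = 10, denominator = 2 + j10.
|G(j10)| = |10| / |2 + j10| = 10 / 10.198 ≈ 0.9806.

|G(j10)| ≈ 0.9806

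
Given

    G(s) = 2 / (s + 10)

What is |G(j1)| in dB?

|G(j1)|_dB ≈ -14.0 dB

Substitute s = j1: numerator = 2, denominator = 10 + j1.
|G(j1)| = |2| / |10 + j1| = 2 / 10.050 ≈ 0.1990.
In decibels: 20·log₁₀(0.1990) ≈ -14.0 dB.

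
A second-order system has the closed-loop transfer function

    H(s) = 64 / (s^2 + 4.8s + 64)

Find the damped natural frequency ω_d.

ω_d ≈ 7.632 rad/s

Comparing s^2 + 4.8s + 64 to s^2 + 2ζωₙs + ωₙ²: ωₙ = 8 rad/s and ζ = 4.8/(2·8) = 0.3.
ζωₙ = 4.8/2 = 2.4, so ω_d = ωₙ√(1−ζ²) = √(ωₙ² − (ζωₙ)²) = √(64 − 2.4²) = √58.24 ≈ 7.632 rad/s.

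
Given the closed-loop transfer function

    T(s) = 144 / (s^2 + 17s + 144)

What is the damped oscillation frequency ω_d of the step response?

Comparing s^2 + 17s + 144 to s^2 + 2ζωₙs + ωₙ²: ωₙ = 12 rad/s and ζ = 17/(2·12) ≈ 0.7083.
ζωₙ = 17/2 = 8.5, so ω_d = ωₙ√(1−ζ²) = √(ωₙ² − (ζωₙ)²) = √(144 − 8.5²) = √71.75 ≈ 8.471 rad/s.

ω_d ≈ 8.471 rad/s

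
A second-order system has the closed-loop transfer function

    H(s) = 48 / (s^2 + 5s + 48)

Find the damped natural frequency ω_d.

Comparing s^2 + 5s + 48 to s^2 + 2ζωₙs + ωₙ²: ωₙ = √48 ≈ 6.928 rad/s and ζ = 5/(2·√48) ≈ 0.3608.
ζωₙ = 5/2 = 2.5, so ω_d = ωₙ√(1−ζ²) = √(ωₙ² − (ζωₙ)²) = √(48 − 2.5²) = √41.75 ≈ 6.461 rad/s.

ω_d ≈ 6.461 rad/s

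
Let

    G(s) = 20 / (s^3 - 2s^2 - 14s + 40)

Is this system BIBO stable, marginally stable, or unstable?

The denominator s^3 - 2s^2 - 14s + 40 factors as (s^2 - 6s + 10)(s + 4), giving poles at s = 3 + j, 3 - j, -4.
Since the pole(s) at s = 3 + j, 3 - j lie in the right half-plane, the system is unstable.

unstable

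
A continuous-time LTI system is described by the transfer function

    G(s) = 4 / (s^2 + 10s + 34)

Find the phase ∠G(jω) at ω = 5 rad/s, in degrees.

∠G(j5) ≈ -79.80°

At s = j5: numerator = 4, denominator = 9 + j50.
∠G = ∠num − ∠den = 0° − (79.796°) = -79.80°.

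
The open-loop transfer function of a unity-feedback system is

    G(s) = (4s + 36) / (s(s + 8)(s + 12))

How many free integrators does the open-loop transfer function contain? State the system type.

Type 1

The denominator has 1 factor of s at the origin (free integrator), so this is a Type 1 system.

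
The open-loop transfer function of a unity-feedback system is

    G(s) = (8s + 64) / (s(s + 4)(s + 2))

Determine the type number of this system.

The denominator has 1 factor of s at the origin (free integrator), so this is a Type 1 system.

Type 1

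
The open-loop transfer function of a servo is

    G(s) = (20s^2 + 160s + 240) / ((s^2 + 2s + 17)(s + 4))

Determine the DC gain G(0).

Set s = 0: G(0) = (240) / (68) = 60/17.

G(0) = 60/17 ≈ 3.529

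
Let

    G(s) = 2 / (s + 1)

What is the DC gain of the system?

At s = 0 each factor (s + a) contributes a and each (s^2 + bs + c) contributes c.
G(0) = 2·1 / ((1)) = 2/1 = 2.

G(0) = 2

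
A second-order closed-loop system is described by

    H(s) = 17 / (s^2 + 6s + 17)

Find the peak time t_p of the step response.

Comparing s^2 + 6s + 17 to s^2 + 2ζωₙs + ωₙ²: ωₙ = √17 ≈ 4.123 rad/s and ζ = 6/(2·√17) ≈ 0.7276.
ζωₙ = 6/2 = 3, so ω_d = ωₙ√(1−ζ²) = √(ωₙ² − (ζωₙ)²) = √(17 − 3²) = √8 ≈ 2.828 rad/s.
t_p = π/ω_d = π/2.828 ≈ 1.111 s.

t_p ≈ 1.111 s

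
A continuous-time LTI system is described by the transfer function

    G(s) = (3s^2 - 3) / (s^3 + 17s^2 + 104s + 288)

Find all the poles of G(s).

s = -9, -4 ± 4j

The poles are the roots of the denominator s^3 + 17s^2 + 104s + 288 = 0.
Trying s = -9: the polynomial evaluates to 0, so (s + 9) is a factor.
Dividing out leaves s^2 + 8s + 32 = 0.
The quadratic formula then gives s = -4 ± 4j.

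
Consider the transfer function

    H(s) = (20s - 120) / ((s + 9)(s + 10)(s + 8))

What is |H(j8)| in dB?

Substitute s = j8: numerator = -120 + j160, denominator = -1008 + j1424.
|H(j8)| = |-120 + j160| / |-1008 + j1424| = 200 / 1744.7 ≈ 0.1146.
In decibels: 20·log₁₀(0.1146) ≈ -18.8 dB.

|H(j8)|_dB ≈ -18.8 dB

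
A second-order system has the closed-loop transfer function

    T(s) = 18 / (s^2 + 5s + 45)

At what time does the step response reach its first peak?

t_p ≈ 0.5047 s

Comparing s^2 + 5s + 45 to s^2 + 2ζωₙs + ωₙ²: ωₙ = √45 ≈ 6.708 rad/s and ζ = 5/(2·√45) ≈ 0.3727.
ζωₙ = 5/2 = 2.5, so ω_d = ωₙ√(1−ζ²) = √(ωₙ² − (ζωₙ)²) = √(45 − 2.5²) = √38.75 ≈ 6.225 rad/s.
t_p = π/ω_d = π/6.225 ≈ 0.5047 s.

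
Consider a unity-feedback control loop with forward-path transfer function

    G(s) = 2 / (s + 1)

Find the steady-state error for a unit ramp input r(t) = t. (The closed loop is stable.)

e_ss = ∞

G(s) has no poles at the origin.
This is a Type 0 system; Kv = lim_{s→0} s·G(s) = 0, so the steady-state error for a ramp input is infinite.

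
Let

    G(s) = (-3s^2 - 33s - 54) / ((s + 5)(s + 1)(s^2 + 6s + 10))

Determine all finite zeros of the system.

Set the numerator to zero: -3s^2 - 33s - 54 = 0, i.e. -3·(s^2 + 11s + 18) = 0.
Factoring: (s + 2)(s + 9) = 0.

s = -2, -9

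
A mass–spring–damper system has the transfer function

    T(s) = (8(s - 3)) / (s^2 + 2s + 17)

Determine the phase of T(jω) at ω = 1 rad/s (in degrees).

At s = j1: numerator = -24 + j8, denominator = 16 + j2.
∠T = ∠num − ∠den = 161.57° − (7.1250°) = 154.4°.

∠T(j1) ≈ 154.4°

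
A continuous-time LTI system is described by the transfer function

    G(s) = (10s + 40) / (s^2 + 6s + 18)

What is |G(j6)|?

|G(j6)| ≈ 1.792

Substitute s = j6: numerator = 40 + j60, denominator = -18 + j36.
|G(j6)| = |40 + j60| / |-18 + j36| = 72.111 / 40.249 ≈ 1.792.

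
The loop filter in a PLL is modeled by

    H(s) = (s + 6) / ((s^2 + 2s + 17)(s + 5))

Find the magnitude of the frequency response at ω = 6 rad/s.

|H(j6)| ≈ 0.04835

Substitute s = j6: numerator = 6 + j6, denominator = -167 - j54.
|H(j6)| = |6 + j6| / |-167 - j54| = 8.4853 / 175.51 ≈ 0.04835.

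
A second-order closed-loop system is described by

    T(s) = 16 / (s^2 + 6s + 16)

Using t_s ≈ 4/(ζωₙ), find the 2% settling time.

Comparing s^2 + 6s + 16 to s^2 + 2ζωₙs + ωₙ²: ωₙ = 4 rad/s and ζ = 6/(2·4) = 0.75.
ζωₙ = 6/2 = 3, so t_s ≈ 4/(ζωₙ) = 4/3 ≈ 1.333 s.

t_s ≈ 1.333 s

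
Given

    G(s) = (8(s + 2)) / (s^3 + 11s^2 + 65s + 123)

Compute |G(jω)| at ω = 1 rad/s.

|G(j1)| ≈ 0.1387

Substitute s = j1: numerator = 16 + j8, denominator = 112 + j64.
|G(j1)| = |16 + j8| / |112 + j64| = 17.889 / 129.00 ≈ 0.1387.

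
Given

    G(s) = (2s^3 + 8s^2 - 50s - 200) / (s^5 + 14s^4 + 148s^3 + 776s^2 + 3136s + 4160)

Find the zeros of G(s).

s = -5, 5, -4

Set the numerator to zero: 2s^3 + 8s^2 - 50s - 200 = 0, i.e. 2·(s^3 + 4s^2 - 25s - 100) = 0.
Factoring: (s + 5)(s - 5)(s + 4) = 0.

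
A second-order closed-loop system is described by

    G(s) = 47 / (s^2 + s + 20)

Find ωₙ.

ωₙ ≈ 4.472 rad/s

Compare the denominator to the standard form s^2 + 2ζωₙs + ωₙ².
ωₙ² = 20, so ωₙ = √20 ≈ 4.472 rad/s.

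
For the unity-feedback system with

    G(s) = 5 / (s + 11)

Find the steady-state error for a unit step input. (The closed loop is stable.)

G(s) has no poles at the origin.
This is a Type 0 system. Kp = lim_{s→0} G(s) = 5/11.
e_ss = 1/(1 + Kp) = 1/(1 + 5/11) = 11/16 ≈ 0.6875.

e_ss = 0.6875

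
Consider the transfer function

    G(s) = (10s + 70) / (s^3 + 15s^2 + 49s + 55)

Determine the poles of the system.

The poles are the roots of the denominator s^3 + 15s^2 + 49s + 55 = 0.
Trying s = -11: the polynomial evaluates to 0, so (s + 11) is a factor.
Dividing out leaves s^2 + 4s + 5 = 0.
The quadratic formula then gives s = -2 ± 1j.

s = -2 + j, -2 - j, -11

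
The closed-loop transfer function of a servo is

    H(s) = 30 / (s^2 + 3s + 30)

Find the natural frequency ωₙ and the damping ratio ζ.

ωₙ ≈ 5.477 rad/s, ζ ≈ 0.2739

Compare the denominator to the standard form s^2 + 2ζωₙs + ωₙ².
ωₙ² = 30, so ωₙ = √30 ≈ 5.477 rad/s.
2ζωₙ = 3, so ζ = 3/(2·√30) ≈ 0.2739.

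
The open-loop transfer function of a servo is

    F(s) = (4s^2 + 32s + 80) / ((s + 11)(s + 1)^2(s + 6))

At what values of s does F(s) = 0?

s = -4 + 2j, -4 - 2j

Set the numerator to zero: 4s^2 + 32s + 80 = 0, i.e. 4·(s^2 + 8s + 20) = 0.
Factoring: (s^2 + 8s + 20) = 0.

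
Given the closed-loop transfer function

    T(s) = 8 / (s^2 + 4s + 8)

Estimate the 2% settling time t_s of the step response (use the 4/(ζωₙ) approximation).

Comparing s^2 + 4s + 8 to s^2 + 2ζωₙs + ωₙ²: ωₙ = √8 ≈ 2.828 rad/s and ζ = 4/(2·√8) ≈ 0.7071.
ζωₙ = 4/2 = 2, so t_s ≈ 4/(ζωₙ) = 4/2 = 2 s.

t_s ≈ 2 s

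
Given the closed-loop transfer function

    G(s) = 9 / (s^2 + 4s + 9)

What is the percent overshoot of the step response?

Comparing s^2 + 4s + 9 to s^2 + 2ζωₙs + ωₙ²: ωₙ = 3 rad/s and ζ = 4/(2·3) ≈ 0.6667.
%OS = 100·exp(−πζ/√(1−ζ²)) = 100·exp(−π·0.6667/√(1−0.6667²)) ≈ 6.02%.

%OS ≈ 6.02%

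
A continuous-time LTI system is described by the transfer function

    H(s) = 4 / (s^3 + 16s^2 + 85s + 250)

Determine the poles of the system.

s = -3 + 4j, -3 - 4j, -10

The poles are the roots of the denominator s^3 + 16s^2 + 85s + 250 = 0.
Trying s = -10: the polynomial evaluates to 0, so (s + 10) is a factor.
Dividing out leaves s^2 + 6s + 25 = 0.
The quadratic formula then gives s = -3 ± 4j.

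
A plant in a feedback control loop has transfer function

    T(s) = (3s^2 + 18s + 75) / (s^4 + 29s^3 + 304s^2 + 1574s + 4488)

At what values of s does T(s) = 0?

Set the numerator to zero: 3s^2 + 18s + 75 = 0, i.e. 3·(s^2 + 6s + 25) = 0.
Factoring: (s^2 + 6s + 25) = 0.

s = -3 ± 4j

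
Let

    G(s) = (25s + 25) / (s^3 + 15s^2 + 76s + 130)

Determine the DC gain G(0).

G(0) = 5/26 ≈ 0.1923

Set s = 0: G(0) = (25) / (130) = 5/26.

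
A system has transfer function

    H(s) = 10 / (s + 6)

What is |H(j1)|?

Substitute s = j1: numerator = 10, denominator = 6 + j1.
|H(j1)| = |10| / |6 + j1| = 10 / 6.0828 ≈ 1.644.

|H(j1)| ≈ 1.644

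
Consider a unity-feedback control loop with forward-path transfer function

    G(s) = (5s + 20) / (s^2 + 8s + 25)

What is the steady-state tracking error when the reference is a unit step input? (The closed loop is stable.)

e_ss = 0.5556

G(s) has no poles at the origin.
This is a Type 0 system. Kp = lim_{s→0} G(s) = 20/25 = 4/5.
e_ss = 1/(1 + Kp) = 1/(1 + 4/5) = 5/9 ≈ 0.5556.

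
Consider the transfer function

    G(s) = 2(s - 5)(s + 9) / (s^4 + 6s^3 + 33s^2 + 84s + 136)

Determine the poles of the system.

The poles are the roots of the denominator s^4 + 6s^3 + 33s^2 + 84s + 136 = 0.
No real roots exist; factor into two real quadratics: (s^2 + 4s + 8)(s^2 + 2s + 17) = 0.
Each quadratic gives a conjugate pair via the quadratic formula.

s = -2 ± 2j, -1 ± 4j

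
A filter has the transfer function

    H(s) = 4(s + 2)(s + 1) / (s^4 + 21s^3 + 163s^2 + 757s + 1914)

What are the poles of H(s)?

s = -2 ± 5j, -6, -11

The poles are the roots of the denominator s^4 + 21s^3 + 163s^2 + 757s + 1914 = 0.
Trying s = -6: the polynomial evaluates to 0, so (s + 6) is a factor.
Dividing out leaves s^3 + 15s^2 + 73s + 319 = 0.
This factors further as (s^2 + 4s + 29)(s + 11) = 0.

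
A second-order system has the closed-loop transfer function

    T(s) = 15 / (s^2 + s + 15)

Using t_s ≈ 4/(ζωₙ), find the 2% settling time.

Comparing s^2 + s + 15 to s^2 + 2ζωₙs + ωₙ²: ωₙ = √15 ≈ 3.873 rad/s and ζ = 1/(2·√15) ≈ 0.1291.
ζωₙ = 1/2 = 0.5, so t_s ≈ 4/(ζωₙ) = 4/0.5 = 8 s.

t_s ≈ 8 s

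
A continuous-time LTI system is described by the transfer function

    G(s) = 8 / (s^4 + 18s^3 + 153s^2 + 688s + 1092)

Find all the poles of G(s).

s = -4 ± 6j, -3, -7

The poles are the roots of the denominator s^4 + 18s^3 + 153s^2 + 688s + 1092 = 0.
Trying s = -3: the polynomial evaluates to 0, so (s + 3) is a factor.
Dividing out leaves s^3 + 15s^2 + 108s + 364 = 0.
This factors further as (s^2 + 8s + 52)(s + 7) = 0.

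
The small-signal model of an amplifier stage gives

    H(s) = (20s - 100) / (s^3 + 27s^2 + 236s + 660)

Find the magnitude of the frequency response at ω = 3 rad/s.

Substitute s = j3: numerator = -100 + j60, denominator = 417 + j681.
|H(j3)| = |-100 + j60| / |417 + j681| = 116.62 / 798.53 ≈ 0.1460.

|H(j3)| ≈ 0.1460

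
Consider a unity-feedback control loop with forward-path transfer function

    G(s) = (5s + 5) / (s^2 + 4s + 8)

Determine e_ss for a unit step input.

G(s) has no poles at the origin.
This is a Type 0 system. Kp = lim_{s→0} G(s) = 5/8.
e_ss = 1/(1 + Kp) = 1/(1 + 5/8) = 8/13 ≈ 0.6154.

e_ss = 0.6154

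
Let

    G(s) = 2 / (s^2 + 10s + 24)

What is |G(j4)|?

Substitute s = j4: numerator = 2, denominator = 8 + j40.
|G(j4)| = |2| / |8 + j40| = 2 / 40.792 ≈ 0.04903.

|G(j4)| ≈ 0.04903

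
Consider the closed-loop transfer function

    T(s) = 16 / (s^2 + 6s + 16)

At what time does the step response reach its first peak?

Comparing s^2 + 6s + 16 to s^2 + 2ζωₙs + ωₙ²: ωₙ = 4 rad/s and ζ = 6/(2·4) = 0.75.
ζωₙ = 6/2 = 3, so ω_d = ωₙ√(1−ζ²) = √(ωₙ² − (ζωₙ)²) = √(16 − 3²) = √7 ≈ 2.646 rad/s.
t_p = π/ω_d = π/2.646 ≈ 1.187 s.

t_p ≈ 1.187 s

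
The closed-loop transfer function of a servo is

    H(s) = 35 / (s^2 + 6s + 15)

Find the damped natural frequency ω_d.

Comparing s^2 + 6s + 15 to s^2 + 2ζωₙs + ωₙ²: ωₙ = √15 ≈ 3.873 rad/s and ζ = 6/(2·√15) ≈ 0.7746.
ζωₙ = 6/2 = 3, so ω_d = ωₙ√(1−ζ²) = √(ωₙ² − (ζωₙ)²) = √(15 − 3²) = √6 ≈ 2.449 rad/s.

ω_d ≈ 2.449 rad/s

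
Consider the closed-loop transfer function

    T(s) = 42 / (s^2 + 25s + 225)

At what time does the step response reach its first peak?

t_p ≈ 0.3789 s

Comparing s^2 + 25s + 225 to s^2 + 2ζωₙs + ωₙ²: ωₙ = 15 rad/s and ζ = 25/(2·15) ≈ 0.8333.
ζωₙ = 25/2 = 12.5, so ω_d = ωₙ√(1−ζ²) = √(ωₙ² − (ζωₙ)²) = √(225 − 12.5²) = √68.75 ≈ 8.292 rad/s.
t_p = π/ω_d = π/8.292 ≈ 0.3789 s.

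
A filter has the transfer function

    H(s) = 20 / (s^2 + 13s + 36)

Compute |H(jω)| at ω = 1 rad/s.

|H(j1)| ≈ 0.5357

Substitute s = j1: numerator = 20, denominator = 35 + j13.
|H(j1)| = |20| / |35 + j13| = 20 / 37.336 ≈ 0.5357.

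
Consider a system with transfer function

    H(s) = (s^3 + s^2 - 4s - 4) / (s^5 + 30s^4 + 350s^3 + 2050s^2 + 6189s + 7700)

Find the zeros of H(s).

s = 2, -2, -1

Set the numerator to zero: s^3 + s^2 - 4s - 4 = 0.
Factoring: (s - 2)(s + 2)(s + 1) = 0.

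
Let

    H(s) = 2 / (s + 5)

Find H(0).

Set s = 0: H(0) = (2) / (5) = 2/5.

H(0) = 2/5 ≈ 0.4000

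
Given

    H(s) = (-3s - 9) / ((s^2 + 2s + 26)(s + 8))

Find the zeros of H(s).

s = -3

Set the numerator to zero: -3s - 9 = 0, i.e. -3·(s + 3) = 0.
So s = -3.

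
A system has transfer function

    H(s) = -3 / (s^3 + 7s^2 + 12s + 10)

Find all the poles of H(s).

s = -1 ± j, -5

The poles are the roots of the denominator s^3 + 7s^2 + 12s + 10 = 0.
Trying s = -5: the polynomial evaluates to 0, so (s + 5) is a factor.
Dividing out leaves s^2 + 2s + 2 = 0.
The quadratic formula then gives s = -1 ± 1j.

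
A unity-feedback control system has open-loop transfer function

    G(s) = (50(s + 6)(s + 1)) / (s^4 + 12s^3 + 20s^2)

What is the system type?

The denominator has 2 factors of s at the origin (free integrators), so this is a Type 2 system.

Type 2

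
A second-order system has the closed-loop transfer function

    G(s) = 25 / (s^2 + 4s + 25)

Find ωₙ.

Compare the denominator to the standard form s^2 + 2ζωₙs + ωₙ².
ωₙ² = 25, so ωₙ = 5 rad/s.

ωₙ = 5 rad/s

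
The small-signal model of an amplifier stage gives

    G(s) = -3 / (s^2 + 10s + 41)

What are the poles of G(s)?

s = -5 ± 4j

The poles are the roots of the denominator s^2 + 10s + 41 = 0.
Using the quadratic formula: s = (-10 ± √(-64))/2 = -5 ± 4j.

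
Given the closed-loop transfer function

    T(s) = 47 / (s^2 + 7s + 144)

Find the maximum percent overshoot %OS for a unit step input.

Comparing s^2 + 7s + 144 to s^2 + 2ζωₙs + ωₙ²: ωₙ = 12 rad/s and ζ = 7/(2·12) ≈ 0.2917.
%OS = 100·exp(−πζ/√(1−ζ²)) = 100·exp(−π·0.2917/√(1−0.2917²)) ≈ 38.4%.

%OS ≈ 38.4%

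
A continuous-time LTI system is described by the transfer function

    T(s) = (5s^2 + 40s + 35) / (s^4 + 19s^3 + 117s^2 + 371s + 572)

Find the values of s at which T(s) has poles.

s = -11, -2 ± 3j, -4

The poles are the roots of the denominator s^4 + 19s^3 + 117s^2 + 371s + 572 = 0.
Trying s = -11: the polynomial evaluates to 0, so (s + 11) is a factor.
Dividing out leaves s^3 + 8s^2 + 29s + 52 = 0.
This factors further as (s^2 + 4s + 13)(s + 4) = 0.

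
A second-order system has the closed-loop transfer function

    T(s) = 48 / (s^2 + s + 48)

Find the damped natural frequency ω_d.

Comparing s^2 + s + 48 to s^2 + 2ζωₙs + ωₙ²: ωₙ = √48 ≈ 6.928 rad/s and ζ = 1/(2·√48) ≈ 0.07217.
ζωₙ = 1/2 = 0.5, so ω_d = ωₙ√(1−ζ²) = √(ωₙ² − (ζωₙ)²) = √(48 − 0.5²) = √47.75 ≈ 6.910 rad/s.

ω_d ≈ 6.910 rad/s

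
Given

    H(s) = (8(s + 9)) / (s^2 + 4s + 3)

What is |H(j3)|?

Substitute s = j3: numerator = 72 + j24, denominator = -6 + j12.
|H(j3)| = |72 + j24| / |-6 + j12| = 75.895 / 13.416 ≈ 5.657.

|H(j3)| ≈ 5.657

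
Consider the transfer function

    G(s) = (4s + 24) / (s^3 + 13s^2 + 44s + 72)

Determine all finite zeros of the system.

s = -6

Set the numerator to zero: 4s + 24 = 0, i.e. 4·(s + 6) = 0.
So s = -6.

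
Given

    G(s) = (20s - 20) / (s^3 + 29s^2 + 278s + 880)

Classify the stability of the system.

The denominator s^3 + 29s^2 + 278s + 880 factors as (s + 8)(s + 10)(s + 11), giving poles at s = -8, -10, -11.
Since all poles lie strictly in the left half-plane, the system is stable.

stable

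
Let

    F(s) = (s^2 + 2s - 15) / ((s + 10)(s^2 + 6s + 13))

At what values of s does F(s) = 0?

s = -5, 3

Set the numerator to zero: s^2 + 2s - 15 = 0.
Factoring: (s + 5)(s - 3) = 0.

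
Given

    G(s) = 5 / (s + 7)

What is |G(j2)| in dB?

|G(j2)|_dB ≈ -3.26 dB

Substitute s = j2: numerator = 5, denominator = 7 + j2.
|G(j2)| = |5| / |7 + j2| = 5 / 7.2801 ≈ 0.6868.
In decibels: 20·log₁₀(0.6868) ≈ -3.26 dB.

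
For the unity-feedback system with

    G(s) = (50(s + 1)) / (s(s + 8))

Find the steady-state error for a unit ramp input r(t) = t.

e_ss = 0.1600

G(s) has one pole at the origin.
This is a Type 1 system. Kv = lim_{s→0} s·G(s) = 50/8 = 25/4.
e_ss = 1/Kv = 1/(25/4) = 4/25 ≈ 0.1600.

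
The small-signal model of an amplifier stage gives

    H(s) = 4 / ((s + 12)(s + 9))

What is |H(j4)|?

Substitute s = j4: numerator = 4, denominator = 92 + j84.
|H(j4)| = |4| / |92 + j84| = 4 / 124.58 ≈ 0.03211.

|H(j4)| ≈ 0.03211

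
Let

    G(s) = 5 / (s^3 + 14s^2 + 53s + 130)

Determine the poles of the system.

s = -2 + 3j, -2 - 3j, -10

The poles are the roots of the denominator s^3 + 14s^2 + 53s + 130 = 0.
Trying s = -10: the polynomial evaluates to 0, so (s + 10) is a factor.
Dividing out leaves s^2 + 4s + 13 = 0.
The quadratic formula then gives s = -2 ± 3j.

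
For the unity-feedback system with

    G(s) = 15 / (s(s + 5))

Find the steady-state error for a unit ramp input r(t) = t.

G(s) has one pole at the origin.
This is a Type 1 system. Kv = lim_{s→0} s·G(s) = 15/5 = 3.
e_ss = 1/Kv = 1/(3) = 1/3 ≈ 0.3333.

e_ss = 0.3333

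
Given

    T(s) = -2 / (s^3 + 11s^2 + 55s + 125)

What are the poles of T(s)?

The poles are the roots of the denominator s^3 + 11s^2 + 55s + 125 = 0.
Trying s = -5: the polynomial evaluates to 0, so (s + 5) is a factor.
Dividing out leaves s^2 + 6s + 25 = 0.
The quadratic formula then gives s = -3 ± 4j.

s = -3 ± 4j, -5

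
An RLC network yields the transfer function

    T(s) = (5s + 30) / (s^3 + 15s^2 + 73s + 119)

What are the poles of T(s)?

The poles are the roots of the denominator s^3 + 15s^2 + 73s + 119 = 0.
Trying s = -7: the polynomial evaluates to 0, so (s + 7) is a factor.
Dividing out leaves s^2 + 8s + 17 = 0.
The quadratic formula then gives s = -4 ± 1j.

s = -4 ± j, -7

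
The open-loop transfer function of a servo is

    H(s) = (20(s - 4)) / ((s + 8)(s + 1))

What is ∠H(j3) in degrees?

∠H(j3) ≈ 51.01°

At s = j3: numerator = -80 + j60, denominator = -1 + j27.
∠H = ∠num − ∠den = 143.13° − (92.121°) = 51.01°.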